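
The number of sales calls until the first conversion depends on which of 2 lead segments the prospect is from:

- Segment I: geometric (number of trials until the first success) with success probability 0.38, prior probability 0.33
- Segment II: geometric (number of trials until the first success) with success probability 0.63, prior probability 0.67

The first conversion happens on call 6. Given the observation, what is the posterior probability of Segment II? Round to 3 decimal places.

Apply Bayes' rule: the posterior for each component is proportional to its prior times its likelihood at x.
Geometric probabilities:
  f_I = 0.38·(1−0.38)^5 = 0.38·0.0916133 = 0.034813
  f_II = 0.63·(1−0.63)^5 = 0.63·0.0069344 = 0.00436867
Weight by the priors:
  w_I·f_I = 0.33 × 0.034813 = 0.0114883
  w_II·f_II = 0.67 × 0.00436867 = 0.00292701
Sum: 0.0114883 + 0.00292701 = 0.0144153
Responsibility of Segment II: 0.00292701 / 0.0144153 ≈ 0.203

0.203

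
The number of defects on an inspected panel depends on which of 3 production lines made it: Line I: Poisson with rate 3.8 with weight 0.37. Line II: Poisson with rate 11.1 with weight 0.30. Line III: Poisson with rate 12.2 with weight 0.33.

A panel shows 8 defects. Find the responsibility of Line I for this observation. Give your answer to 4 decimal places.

0.1622

Apply Bayes' rule: the posterior for each component is proportional to its prior times its likelihood at x.
Evaluate each component's likelihood at the observed value:
  p_I = e^(−3.8)·3.8^8/8! = 0.0241229
  p_II = e^(−11.1)·11.1^8/8! = 0.0863763
  p_III = e^(−12.2)·12.2^8/8! = 0.0612302
Prior × likelihood for each component:
  π_I·p_I = 0.37 × 0.0241229 = 0.00892547
  π_II·p_II = 0.30 × 0.0863763 = 0.0259129
  π_III·p_III = 0.33 × 0.0612302 = 0.020206
Normaliser: 0.00892547 + 0.0259129 + 0.020206 = 0.0550443
So the posterior for Line I is 0.00892547 / 0.0550443 ≈ 0.1622.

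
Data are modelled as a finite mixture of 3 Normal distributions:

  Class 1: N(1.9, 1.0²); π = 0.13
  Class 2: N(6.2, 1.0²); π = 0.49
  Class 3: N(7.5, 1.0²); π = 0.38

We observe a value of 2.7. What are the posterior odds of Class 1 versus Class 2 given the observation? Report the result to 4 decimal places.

88.0697

Only the two components matter; the odds are (w_i f_i(x)) / (w_j f_j(x)).
Normal densities:
  L_1 = 0.289692
  L_2 = 0.000872683
  L_3 = 3.9613e-06
Odds = (0.13/0.49) × (0.289692/0.000872683) = 0.265306 × 331.955 ≈ 88.0697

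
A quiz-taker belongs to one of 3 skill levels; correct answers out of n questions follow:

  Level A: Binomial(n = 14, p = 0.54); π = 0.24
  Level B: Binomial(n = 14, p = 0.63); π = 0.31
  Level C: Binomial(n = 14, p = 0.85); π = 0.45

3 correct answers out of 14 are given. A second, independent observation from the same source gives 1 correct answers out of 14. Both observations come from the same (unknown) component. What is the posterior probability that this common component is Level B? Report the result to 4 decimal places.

0.0127

P(component k | x) = π_k·f_k(x) / marginal(x), where marginal(x) = Σ_j π_j·f_j(x).
Since both observations come from the same component, the likelihood for component k is f_k(x₁)·f_k(x₂).
  f_A = [C(14,3)·0.54^3·0.46^11 = 364·0.157464·0.000195135 = 0.0111846] × [0.000312157] = 3.49134e-06
  f_B = [C(14,3)·0.63^3·0.37^11 = 364·0.250047·1.77918e-05 = 0.00161935] × [2.14828e-05] = 3.47883e-08
  f_C = [C(14,3)·0.85^3·0.15^11 = 364·0.614125·8.64976e-10 = 1.93358e-07] × [2.31597e-10] = 4.47812e-17
Prior × likelihood for each component:
  π_A·f_A = 0.24 × 3.49134e-06 = 8.37922e-07
  π_B·f_B = 0.31 × 3.47883e-08 = 1.07844e-08
  π_C·f_C = 0.45 × 4.47812e-17 = 2.01515e-17
Normaliser: 8.37922e-07 + 1.07844e-08 + 2.01515e-17 = 8.48706e-07
Responsibility of Level B: 1.07844e-08 / 8.48706e-07 ≈ 0.0127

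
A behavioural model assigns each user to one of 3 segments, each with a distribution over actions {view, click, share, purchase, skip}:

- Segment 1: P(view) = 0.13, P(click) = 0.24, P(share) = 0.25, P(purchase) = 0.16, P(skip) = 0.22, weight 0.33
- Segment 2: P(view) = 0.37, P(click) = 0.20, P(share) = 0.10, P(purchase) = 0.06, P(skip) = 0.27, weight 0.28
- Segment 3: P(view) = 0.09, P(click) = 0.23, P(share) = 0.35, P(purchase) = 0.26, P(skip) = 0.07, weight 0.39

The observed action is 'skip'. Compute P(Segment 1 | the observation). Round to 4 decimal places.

By Bayes' theorem, P(k | x) = π_k f_k(x) / Σ_j π_j f_j(x).
Categorical probabilities:
  L_1 = P(skip | comp) = 0.22
  L_2 = P(skip | comp) = 0.27
  L_3 = P(skip | comp) = 0.07
Multiply by the mixture weights:
  π_1·L_1 = 0.33 × 0.22 = 0.0726
  π_2·L_2 = 0.28 × 0.27 = 0.0756
  π_3·L_3 = 0.39 × 0.07 = 0.0273
Denominator: 0.0726 + 0.0756 + 0.0273 = 0.1755
So the posterior for Segment 1 is 0.0726 / 0.1755 ≈ 0.4137.

0.4137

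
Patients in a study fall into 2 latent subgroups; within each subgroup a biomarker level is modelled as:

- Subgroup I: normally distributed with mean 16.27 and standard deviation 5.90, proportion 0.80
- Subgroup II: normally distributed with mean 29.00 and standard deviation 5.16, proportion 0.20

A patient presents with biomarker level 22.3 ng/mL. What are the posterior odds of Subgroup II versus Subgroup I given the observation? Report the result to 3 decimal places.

0.207

Posterior odds = (w_i f_i(x)) / (w_j f_j(x)); the normalising sum cancels.
Evaluate each component's likelihood at the observed value:
  L_I = (1/(5.90·√(2π)))·exp(−(22.3−16.27)²/(2·5.90²)) = 0.067617·exp(-0.52228) = 0.0401085
  L_II = (1/(5.16·√(2π)))·exp(−(22.3−29.00)²/(2·5.16²)) = 0.077314·exp(-0.84299) = 0.0332779
Odds = (0.20/0.80) × (0.0332779/0.0401085) = 0.25 × 0.829698 ≈ 0.207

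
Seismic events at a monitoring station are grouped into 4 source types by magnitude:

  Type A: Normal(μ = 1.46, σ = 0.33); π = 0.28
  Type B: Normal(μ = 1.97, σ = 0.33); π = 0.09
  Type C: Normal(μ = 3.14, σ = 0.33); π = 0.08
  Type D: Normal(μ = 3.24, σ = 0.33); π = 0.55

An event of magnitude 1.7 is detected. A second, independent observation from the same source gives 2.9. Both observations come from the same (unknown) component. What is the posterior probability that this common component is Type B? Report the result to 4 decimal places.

0.9788

Posterior ∝ prior × likelihood, so P(k | x) ∝ w_k f_k(x); normalise over all components.
Since both observations come from the same component, the likelihood for component k is f_k(x₁)·f_k(x₂).
  p_A = [(1/(0.33·√(2π)))·exp(−(1.7−1.46)²/(2·0.33²)) = 1.208916·exp(-0.26446) = 0.927986] × [8.86391e-05] = 8.22559e-05
  p_B = [(1/(0.33·√(2π)))·exp(−(1.7−1.97)²/(2·0.33²)) = 1.208916·exp(-0.33471) = 0.865034] × [0.0227919] = 0.0197158
  p_C = [(1/(0.33·√(2π)))·exp(−(1.7−3.14)²/(2·0.33²)) = 1.208916·exp(-9.52066) = 8.86391e-05] × [0.927986] = 8.22559e-05
  p_D = [(1/(0.33·√(2π)))·exp(−(1.7−3.24)²/(2·0.33²)) = 1.208916·exp(-10.88889) = 2.25638e-05] × [0.711032] = 1.60436e-05
Unnormalised posteriors:
  w_A·p_A = 0.28 × 8.22559e-05 = 2.30316e-05
  w_B·p_B = 0.09 × 0.0197158 = 0.00177442
  w_C·p_C = 0.08 × 8.22559e-05 = 6.58047e-06
  w_D·p_D = 0.55 × 1.60436e-05 = 8.82396e-06
Normaliser: 2.30316e-05 + 0.00177442 + 6.58047e-06 + 8.82396e-06 = 0.00181285
So the posterior for Type B is 0.00177442 / 0.00181285 ≈ 0.9788.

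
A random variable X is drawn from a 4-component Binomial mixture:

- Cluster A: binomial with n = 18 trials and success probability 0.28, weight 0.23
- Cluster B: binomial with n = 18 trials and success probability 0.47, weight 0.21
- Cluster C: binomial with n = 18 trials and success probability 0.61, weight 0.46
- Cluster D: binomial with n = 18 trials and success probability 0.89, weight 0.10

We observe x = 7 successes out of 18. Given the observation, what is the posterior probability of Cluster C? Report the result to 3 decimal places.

Apply Bayes' rule: the posterior for each component is proportional to its prior times its likelihood at x.
Evaluate each component's likelihood at the observed value:
  f_A = 0.115749
  f_B = 0.149443
  f_C = 0.0317522
  f_D = 4.0161e-07
Multiply by the mixture weights:
  P(Z=A)·f_A = 0.23 × 0.115749 = 0.0266223
  P(Z=B)·f_B = 0.21 × 0.149443 = 0.0313829
  P(Z=C)·f_C = 0.46 × 0.0317522 = 0.014606
  P(Z=D)·f_D = 0.10 × 4.0161e-07 = 4.0161e-08
Sum: 0.0266223 + 0.0313829 + 0.014606 + 4.0161e-08 = 0.0726114
So the posterior for Cluster C is 0.014606 / 0.0726114 ≈ 0.201.

0.201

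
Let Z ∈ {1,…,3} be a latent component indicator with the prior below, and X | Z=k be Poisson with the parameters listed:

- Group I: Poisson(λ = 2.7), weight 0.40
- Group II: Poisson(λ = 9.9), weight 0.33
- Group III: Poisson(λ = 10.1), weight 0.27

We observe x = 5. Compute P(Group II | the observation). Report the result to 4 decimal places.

Apply Bayes' rule: the posterior for each component is proportional to its prior times its likelihood at x.
Component likelihoods at x = 5:
  L_I = 0.0803605
  L_II = 0.039763
  L_III = 0.0359792
Weight by the priors:
  P(Z=I)·L_I = 0.40 × 0.0803605 = 0.0321442
  P(Z=II)·L_II = 0.33 × 0.039763 = 0.0131218
  P(Z=III)·L_III = 0.27 × 0.0359792 = 0.00971438
Evidence: 0.0321442 + 0.0131218 + 0.00971438 = 0.0549804
So the posterior for Group II is 0.0131218 / 0.0549804 ≈ 0.2387.

0.2387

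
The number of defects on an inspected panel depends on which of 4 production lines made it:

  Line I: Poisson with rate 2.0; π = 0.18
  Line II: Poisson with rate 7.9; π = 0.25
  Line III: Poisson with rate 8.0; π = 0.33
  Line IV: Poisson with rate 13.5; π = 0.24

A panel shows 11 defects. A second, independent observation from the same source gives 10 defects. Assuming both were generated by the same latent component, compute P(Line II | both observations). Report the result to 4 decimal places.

Apply Bayes' rule: the posterior for each component is proportional to its prior times its likelihood at x.
Since both observations come from the same component, the likelihood for component k is f_k(x₁)·f_k(x₂).
  L_I = [e^(−2.0)·2.0^11/11! = 6.94361e-06] × [3.81899e-05] = 2.65175e-10
  L_II = [e^(−7.9)·7.9^11/11! = 0.069473] × [0.0967345] = 0.00672043
  L_III = [e^(−8.0)·8.0^11/11! = 0.0721902] × [0.0992615] = 0.00716571
  L_IV = [e^(−13.5)·13.5^11/11! = 0.0932267] × [0.0759625] = 0.00708173
Weight by the priors:
  P(Z=I)·L_I = 0.18 × 2.65175e-10 = 4.77316e-11
  P(Z=II)·L_II = 0.25 × 0.00672043 = 0.00168011
  P(Z=III)·L_III = 0.33 × 0.00716571 = 0.00236468
  P(Z=IV)·L_IV = 0.24 × 0.00708173 = 0.00169962
Marginal: 4.77316e-11 + 0.00168011 + 0.00236468 + 0.00169962 = 0.00574441
Responsibility of Line II: 0.00168011 / 0.00574441 ≈ 0.2925

0.2925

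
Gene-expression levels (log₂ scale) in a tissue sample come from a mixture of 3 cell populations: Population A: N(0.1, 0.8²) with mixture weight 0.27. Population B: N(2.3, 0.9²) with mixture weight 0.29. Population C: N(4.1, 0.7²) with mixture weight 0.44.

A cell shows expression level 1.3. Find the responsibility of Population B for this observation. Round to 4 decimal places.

By Bayes' theorem, P(k | x) = w_k f_k(x) / Σ_j w_j f_j(x).
Normal densities:
  f_A = 0.161897
  f_B = 0.239103
  f_C = 0.000191186
Unnormalised posteriors:
  w_A·f_A = 0.27 × 0.161897 = 0.0437122
  w_B·f_B = 0.29 × 0.239103 = 0.0693398
  w_C·f_C = 0.44 × 0.000191186 = 8.41219e-05
Marginal: 0.0437122 + 0.0693398 + 8.41219e-05 = 0.113136
P(Population B | 1.3) ≈ 0.6129

0.6129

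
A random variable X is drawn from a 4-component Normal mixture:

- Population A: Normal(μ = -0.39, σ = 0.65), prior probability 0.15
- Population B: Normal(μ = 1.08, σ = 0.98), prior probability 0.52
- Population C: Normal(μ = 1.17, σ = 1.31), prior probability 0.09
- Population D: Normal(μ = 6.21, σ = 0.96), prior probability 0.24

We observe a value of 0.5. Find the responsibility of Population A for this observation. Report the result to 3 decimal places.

0.152

Apply Bayes' rule: the posterior for each component is proportional to its prior times its likelihood at x.
Component likelihoods at x = 0.5:
  L_A = 0.240376
  L_B = 0.341683
  L_C = 0.2672
  L_D = 8.63905e-09
Prior × likelihood for each component:
  π_A·L_A = 0.15 × 0.240376 = 0.0360564
  π_B·L_B = 0.52 × 0.341683 = 0.177675
  π_C·L_C = 0.09 × 0.2672 = 0.024048
  π_D·L_D = 0.24 × 8.63905e-09 = 2.07337e-09
Denominator: 0.0360564 + 0.177675 + 0.024048 + 2.07337e-09 = 0.23778
So the posterior for Population A is 0.0360564 / 0.23778 ≈ 0.152.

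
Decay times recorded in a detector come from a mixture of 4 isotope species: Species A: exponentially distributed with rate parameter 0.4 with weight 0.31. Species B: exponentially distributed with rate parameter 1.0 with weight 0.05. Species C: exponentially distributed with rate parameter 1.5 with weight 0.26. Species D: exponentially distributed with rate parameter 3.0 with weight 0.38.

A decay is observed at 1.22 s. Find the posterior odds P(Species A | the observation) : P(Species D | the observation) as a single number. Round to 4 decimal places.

2.5948

The posterior odds equal the prior odds times the likelihood ratio: (π_i/π_j)·(f_i(x)/f_j(x)).
Exponential densities:
  f_A = 0.245541
  f_B = 0.29523
  f_C = 0.24062
  f_D = 0.0771975
0.0761178 / 0.0293351 ≈ 2.5948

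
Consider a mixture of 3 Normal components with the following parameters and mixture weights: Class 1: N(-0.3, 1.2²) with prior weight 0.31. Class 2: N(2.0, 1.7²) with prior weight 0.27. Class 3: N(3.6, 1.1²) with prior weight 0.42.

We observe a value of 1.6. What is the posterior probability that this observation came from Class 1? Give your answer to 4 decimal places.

0.2447

The responsibility of component k is P(Z=k) f_k(x) divided by Σ_j P(Z=j) f_j(x).
Normal densities:
  L_1 = 0.0949189
  L_2 = 0.228265
  L_3 = 0.0694505
Unnormalised posteriors:
  P(Z=1)·L_1 = 0.31 × 0.0949189 = 0.0294249
  P(Z=2)·L_2 = 0.27 × 0.228265 = 0.0616315
  P(Z=3)·L_3 = 0.42 × 0.0694505 = 0.0291692
Sum: 0.0294249 + 0.0616315 + 0.0291692 = 0.120226
Responsibility of Class 1: 0.0294249 / 0.120226 ≈ 0.2447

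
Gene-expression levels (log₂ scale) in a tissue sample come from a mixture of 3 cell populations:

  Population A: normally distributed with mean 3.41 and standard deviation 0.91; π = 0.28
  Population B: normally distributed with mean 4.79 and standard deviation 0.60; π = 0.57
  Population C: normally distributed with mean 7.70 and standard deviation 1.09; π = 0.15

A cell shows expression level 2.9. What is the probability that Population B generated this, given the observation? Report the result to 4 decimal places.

0.0247

Posterior ∝ prior × likelihood, so P(k | x) ∝ π_k f_k(x); normalise over all components.
Normal densities:
  L_A = 0.374683
  L_B = 0.0046571
  L_C = 2.25163e-05
Multiply by the mixture weights:
  π_A·L_A = 0.28 × 0.374683 = 0.104911
  π_B·L_B = 0.57 × 0.0046571 = 0.00265455
  π_C·L_C = 0.15 × 2.25163e-05 = 3.37745e-06
Marginal: 0.104911 + 0.00265455 + 3.37745e-06 = 0.107569
P(Population B | 2.9) = 0.00265455 / 0.107569 ≈ 0.0247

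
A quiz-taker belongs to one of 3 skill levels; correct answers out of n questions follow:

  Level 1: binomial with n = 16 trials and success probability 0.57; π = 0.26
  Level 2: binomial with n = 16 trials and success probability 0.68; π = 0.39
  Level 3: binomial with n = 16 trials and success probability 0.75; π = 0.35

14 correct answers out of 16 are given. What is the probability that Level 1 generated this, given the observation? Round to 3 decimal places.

0.031

The responsibility of component k is π_k f_k(x) divided by Σ_j π_j f_j(x).
Evaluate each component's likelihood at the observed value:
  f_1 = C(16,14)·0.57^14·0.43^2 = 120·0.000382162·0.1849 = 0.00847942
  f_2 = C(16,14)·0.68^14·0.32^2 = 120·0.00451986·0.1024 = 0.05554
  f_3 = C(16,14)·0.75^14·0.25^2 = 120·0.0178179·0.0625 = 0.133635
Unnormalised posteriors:
  π_1·f_1 = 0.26 × 0.00847942 = 0.00220465
  π_2·f_2 = 0.39 × 0.05554 = 0.0216606
  π_3·f_3 = 0.35 × 0.133635 = 0.0467721
Evidence: 0.00220465 + 0.0216606 + 0.0467721 = 0.0706374
P(Level 1 | data) = 0.00220465 / 0.0706374 ≈ 0.031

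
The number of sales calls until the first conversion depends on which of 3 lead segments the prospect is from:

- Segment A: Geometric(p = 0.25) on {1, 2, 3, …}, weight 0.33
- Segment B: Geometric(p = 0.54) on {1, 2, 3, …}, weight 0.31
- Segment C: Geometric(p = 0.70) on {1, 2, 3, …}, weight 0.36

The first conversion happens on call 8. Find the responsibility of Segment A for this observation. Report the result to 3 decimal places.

0.933

By Bayes' theorem, P(k | x) = w_k f_k(x) / Σ_j w_j f_j(x).
Component likelihoods at x = 8:
  p_A = 0.033371
  p_B = 0.00235342
  p_C = 0.00015309
Unnormalised posteriors:
  w_A·p_A = 0.33 × 0.033371 = 0.0110124
  w_B·p_B = 0.31 × 0.00235342 = 0.000729559
  w_C·p_C = 0.36 × 0.00015309 = 5.51124e-05
Normaliser: 0.0110124 + 0.000729559 + 5.51124e-05 = 0.0117971
So the posterior for Segment A is 0.0110124 / 0.0117971 ≈ 0.933.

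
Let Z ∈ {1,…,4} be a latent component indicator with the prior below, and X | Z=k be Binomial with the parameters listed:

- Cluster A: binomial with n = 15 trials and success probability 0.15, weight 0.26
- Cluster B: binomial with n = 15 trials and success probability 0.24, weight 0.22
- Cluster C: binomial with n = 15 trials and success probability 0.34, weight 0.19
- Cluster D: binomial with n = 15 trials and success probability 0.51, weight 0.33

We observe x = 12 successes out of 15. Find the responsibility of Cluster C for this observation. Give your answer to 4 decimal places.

Posterior ∝ prior × likelihood, so P(k | x) ∝ π_k f_k(x); normalise over all components.
Evaluate each component's likelihood at the observed value:
  p_A = C(15,12)·0.15^12·0.85^3 = 455·1.29746e-10·0.614125 = 3.62546e-08
  p_B = C(15,12)·0.24^12·0.76^3 = 455·3.65203e-08·0.438976 = 7.29436e-06
  p_C = C(15,12)·0.34^12·0.66^3 = 455·2.38642e-06·0.287496 = 0.000312169
  p_D = C(15,12)·0.51^12·0.49^3 = 455·0.000309629·0.117649 = 0.0165746
Prior × likelihood for each component:
  π_A·p_A = 0.26 × 3.62546e-08 = 9.4262e-09
  π_B·p_B = 0.22 × 7.29436e-06 = 1.60476e-06
  π_C·p_C = 0.19 × 0.000312169 = 5.93122e-05
  π_D·p_D = 0.33 × 0.0165746 = 0.0054696
Marginal: 9.4262e-09 + 1.60476e-06 + 5.93122e-05 + 0.0054696 = 0.00553053
P(Cluster C | x) = 5.93122e-05 / 0.00553053 ≈ 0.0107

0.0107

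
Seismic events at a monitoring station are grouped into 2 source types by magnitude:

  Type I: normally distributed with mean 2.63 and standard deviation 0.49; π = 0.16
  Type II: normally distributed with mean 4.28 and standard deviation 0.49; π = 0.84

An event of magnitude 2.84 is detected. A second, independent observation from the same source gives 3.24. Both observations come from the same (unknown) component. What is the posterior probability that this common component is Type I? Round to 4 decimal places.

By Bayes' theorem, P(k | x) = w_k f_k(x) / Σ_j w_j f_j(x).
Since both observations come from the same component, the likelihood for component k is f_k(x₁)·f_k(x₂).
  L_I = [0.742728] × [0.375133] = 0.278622
  L_II = [0.0108478] × [0.0856074] = 0.000928655
Unnormalised posteriors:
  w_I·L_I = 0.16 × 0.278622 = 0.0445795
  w_II·L_II = 0.84 × 0.000928655 = 0.00078007
Denominator: 0.0445795 + 0.00078007 = 0.0453596
Responsibility of Type I: 0.0445795 / 0.0453596 ≈ 0.9828

0.9828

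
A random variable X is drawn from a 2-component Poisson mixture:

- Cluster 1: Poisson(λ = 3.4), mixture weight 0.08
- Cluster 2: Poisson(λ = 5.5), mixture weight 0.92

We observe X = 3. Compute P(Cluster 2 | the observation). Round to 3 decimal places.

P(component k | x) = π_k·f_k(x) / marginal(x), where marginal(x) = Σ_j π_j·f_j(x).
Evaluate each component's likelihood at the observed value:
  p_1 = e^(−3.4)·3.4^3/3! = 0.218617
  p_2 = e^(−5.5)·5.5^3/3! = 0.113323
Unnormalised posteriors:
  π_1·p_1 = 0.08 × 0.218617 = 0.0174894
  π_2·p_2 = 0.92 × 0.113323 = 0.104257
Sum: 0.0174894 + 0.104257 = 0.121746
P(Cluster 2 | x) = 0.104257 / 0.121746 ≈ 0.856

0.856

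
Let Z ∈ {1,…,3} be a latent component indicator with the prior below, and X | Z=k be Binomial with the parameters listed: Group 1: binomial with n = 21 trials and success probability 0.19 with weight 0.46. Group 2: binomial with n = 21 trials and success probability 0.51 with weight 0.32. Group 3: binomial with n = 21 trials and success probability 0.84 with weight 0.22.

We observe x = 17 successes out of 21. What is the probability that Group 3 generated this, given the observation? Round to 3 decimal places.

0.974

P(component k | x) = w_k·f_k(x) / marginal(x), where marginal(x) = Σ_j w_j·f_j(x).
Component likelihoods at x = 17 successes out of 21:
  f_1 = C(21,17)·0.19^17·0.81^4 = 5985·5.48039e-13·0.430467 = 1.41194e-09
  f_2 = C(21,17)·0.51^17·0.49^4 = 5985·1.0683e-05·0.057648 = 0.00368588
  f_3 = C(21,17)·0.84^17·0.16^4 = 5985·0.0516117·0.00065536 = 0.202438
Unnormalised posteriors:
  w_1·f_1 = 0.46 × 1.41194e-09 = 6.49491e-10
  w_2·f_2 = 0.32 × 0.00368588 = 0.00117948
  w_3·f_3 = 0.22 × 0.202438 = 0.0445364
Evidence: 6.49491e-10 + 0.00117948 + 0.0445364 = 0.0457158
Responsibility of Group 3: 0.0445364 / 0.0457158 ≈ 0.974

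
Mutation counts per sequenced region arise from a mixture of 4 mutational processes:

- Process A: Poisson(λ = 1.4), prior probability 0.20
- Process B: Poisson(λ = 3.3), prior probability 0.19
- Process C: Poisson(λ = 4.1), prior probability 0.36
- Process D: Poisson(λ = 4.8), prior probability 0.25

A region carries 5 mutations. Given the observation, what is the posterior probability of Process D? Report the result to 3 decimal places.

By Bayes' theorem, P(k | x) = π_k f_k(x) / Σ_j π_j f_j(x).
Poisson probabilities:
  p_A = 0.0110521
  p_B = 0.120286
  p_C = 0.160004
  p_D = 0.174748
Prior × likelihood for each component:
  π_A·p_A = 0.20 × 0.0110521 = 0.00221043
  π_B·p_B = 0.19 × 0.120286 = 0.0228544
  π_C·p_C = 0.36 × 0.160004 = 0.0576014
  π_D·p_D = 0.25 × 0.174748 = 0.0436869
Sum: 0.00221043 + 0.0228544 + 0.0576014 + 0.0436869 = 0.126353
Responsibility of Process D: 0.0436869 / 0.126353 ≈ 0.346

0.346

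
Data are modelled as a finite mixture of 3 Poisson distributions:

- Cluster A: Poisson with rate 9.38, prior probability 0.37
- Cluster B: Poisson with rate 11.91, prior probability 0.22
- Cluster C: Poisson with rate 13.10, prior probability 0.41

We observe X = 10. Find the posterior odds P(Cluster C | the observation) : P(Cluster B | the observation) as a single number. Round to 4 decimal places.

Only the two components matter; the odds are (π_i f_i(x)) / (π_j f_j(x)).
Component likelihoods at x = 10:
  L_A = 0.122626
  L_B = 0.106392
  L_C = 0.0838865
Odds = (0.41/0.22) × (0.0838865/0.106392) = 1.86364 × 0.78847 ≈ 1.4694

1.4694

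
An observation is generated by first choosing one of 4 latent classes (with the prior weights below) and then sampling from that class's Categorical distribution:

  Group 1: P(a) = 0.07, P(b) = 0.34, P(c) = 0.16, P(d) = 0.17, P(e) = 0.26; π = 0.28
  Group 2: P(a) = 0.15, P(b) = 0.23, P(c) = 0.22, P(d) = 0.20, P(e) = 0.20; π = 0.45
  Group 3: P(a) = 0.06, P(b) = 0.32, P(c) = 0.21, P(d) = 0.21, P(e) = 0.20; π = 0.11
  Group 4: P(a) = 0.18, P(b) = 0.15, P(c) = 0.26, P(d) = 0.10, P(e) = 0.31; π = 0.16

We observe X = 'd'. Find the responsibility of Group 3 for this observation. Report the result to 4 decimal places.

0.1307

Apply Bayes' rule: the posterior for each component is proportional to its prior times its likelihood at x.
Component likelihoods at x = 'd':
  L_1 = P(d | comp) = 0.17
  L_2 = P(d | comp) = 0.20
  L_3 = P(d | comp) = 0.21
  L_4 = P(d | comp) = 0.10
Prior × likelihood for each component:
  π_1·L_1 = 0.28 × 0.17 = 0.0476
  π_2·L_2 = 0.45 × 0.2 = 0.09
  π_3·L_3 = 0.11 × 0.21 = 0.0231
  π_4·L_4 = 0.16 × 0.1 = 0.016
Marginal: 0.0476 + 0.09 + 0.0231 + 0.016 = 0.1767
P(Group 3 | x) ≈ 0.1307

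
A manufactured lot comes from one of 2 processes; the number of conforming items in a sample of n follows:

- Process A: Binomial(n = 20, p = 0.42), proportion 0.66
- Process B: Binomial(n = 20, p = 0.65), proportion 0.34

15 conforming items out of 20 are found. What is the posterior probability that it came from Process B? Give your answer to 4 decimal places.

0.9665

Posterior ∝ prior × likelihood, so P(k | x) ∝ P(Z=k) f_k(x); normalise over all components.
Binomial probabilities:
  p_A = 0.00227155
  p_B = 0.127199
Weight by the priors:
  P(Z=A)·p_A = 0.66 × 0.00227155 = 0.00149923
  P(Z=B)·p_B = 0.34 × 0.127199 = 0.0432477
Sum: 0.00149923 + 0.0432477 = 0.0447469
P(Process B | the observation) ≈ 0.9665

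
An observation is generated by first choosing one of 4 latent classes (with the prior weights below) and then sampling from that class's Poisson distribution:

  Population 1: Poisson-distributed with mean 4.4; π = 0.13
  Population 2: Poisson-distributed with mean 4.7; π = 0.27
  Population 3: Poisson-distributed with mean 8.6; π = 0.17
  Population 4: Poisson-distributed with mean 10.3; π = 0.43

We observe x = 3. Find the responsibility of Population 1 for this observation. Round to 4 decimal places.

0.3187

Apply Bayes' rule: the posterior for each component is proportional to its prior times its likelihood at x.
Evaluate each component's likelihood at the observed value:
  L_1 = 0.174305
  L_2 = 0.157383
  L_3 = 0.0195169
  L_4 = 0.0061253
Prior × likelihood for each component:
  w_1·L_1 = 0.13 × 0.174305 = 0.0226597
  w_2·L_2 = 0.27 × 0.157383 = 0.0424935
  w_3·L_3 = 0.17 × 0.0195169 = 0.00331788
  w_4·L_4 = 0.43 × 0.0061253 = 0.00263388
Evidence: 0.0226597 + 0.0424935 + 0.00331788 + 0.00263388 = 0.0711049
So the posterior for Population 1 is 0.0226597 / 0.0711049 ≈ 0.3187.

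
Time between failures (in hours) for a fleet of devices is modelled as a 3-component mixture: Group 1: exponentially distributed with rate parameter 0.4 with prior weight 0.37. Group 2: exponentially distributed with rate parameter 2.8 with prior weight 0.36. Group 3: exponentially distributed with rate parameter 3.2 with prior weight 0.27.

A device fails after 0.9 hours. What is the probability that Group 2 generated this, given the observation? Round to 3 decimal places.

Apply Bayes' rule: the posterior for each component is proportional to its prior times its likelihood at x.
Component likelihoods at x = 0.9 hours:
  p_1 = 0.4·e^(−0.4·0.9) = 0.4·e^(−0.3600) = 0.279071
  p_2 = 2.8·e^(−2.8·0.9) = 2.8·e^(−2.5200) = 0.225287
  p_3 = 3.2·e^(−3.2·0.9) = 3.2·e^(−2.8800) = 0.179631
Multiply by the mixture weights:
  P(Z=1)·p_1 = 0.37 × 0.279071 = 0.103256
  P(Z=2)·p_2 = 0.36 × 0.225287 = 0.0811033
  P(Z=3)·p_3 = 0.27 × 0.179631 = 0.0485004
Evidence: 0.103256 + 0.0811033 + 0.0485004 = 0.23286
P(Group 2 | 0.9 hours) ≈ 0.348

0.348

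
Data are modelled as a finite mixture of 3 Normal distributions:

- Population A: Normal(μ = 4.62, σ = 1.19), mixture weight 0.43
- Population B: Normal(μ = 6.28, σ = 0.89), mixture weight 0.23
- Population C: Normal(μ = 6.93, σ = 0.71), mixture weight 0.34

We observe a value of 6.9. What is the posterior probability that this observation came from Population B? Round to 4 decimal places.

P(component k | x) = π_k·f_k(x) / marginal(x), where marginal(x) = Σ_j π_j·f_j(x).
Normal densities:
  L_A = 0.0534849
  L_B = 0.351674
  L_C = 0.561389
Weight by the priors:
  π_A·L_A = 0.43 × 0.0534849 = 0.0229985
  π_B·L_B = 0.23 × 0.351674 = 0.080885
  π_C·L_C = 0.34 × 0.561389 = 0.190872
Sum: 0.0229985 + 0.080885 + 0.190872 = 0.294756
P(Population B | 6.9) = 0.080885 / 0.294756 ≈ 0.2744

0.2744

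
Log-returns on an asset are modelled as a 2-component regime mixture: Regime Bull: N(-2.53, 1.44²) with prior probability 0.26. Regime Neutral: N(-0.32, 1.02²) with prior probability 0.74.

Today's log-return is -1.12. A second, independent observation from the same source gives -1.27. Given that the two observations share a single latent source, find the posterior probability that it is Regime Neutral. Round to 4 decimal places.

0.8649

By Bayes' theorem, P(k | x) = π_k f_k(x) / Σ_j π_j f_j(x).
Since both observations come from the same component, the likelihood for component k is f_k(x₁)·f_k(x₂).
  f_Bull = [0.171535] × [0.188927] = 0.0324077
  f_Neutral = [0.287562] × [0.25348] = 0.0728915
Multiply by the mixture weights:
  π_Bull·f_Bull = 0.26 × 0.0324077 = 0.008426
  π_Neutral·f_Neutral = 0.74 × 0.0728915 = 0.0539397
Sum: 0.008426 + 0.0539397 = 0.0623657
P(Regime Neutral | x₁, x₂) = 0.0539397 / 0.0623657 ≈ 0.8649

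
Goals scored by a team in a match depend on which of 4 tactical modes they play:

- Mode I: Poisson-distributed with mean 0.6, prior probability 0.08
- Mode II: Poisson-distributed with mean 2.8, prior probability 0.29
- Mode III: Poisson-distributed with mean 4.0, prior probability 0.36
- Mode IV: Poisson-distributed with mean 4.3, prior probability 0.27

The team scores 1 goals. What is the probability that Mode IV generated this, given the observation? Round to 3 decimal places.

The responsibility of component k is π_k f_k(x) divided by Σ_j π_j f_j(x).
Evaluate each component's likelihood at the observed value:
  p_I = e^(−0.6)·0.6^1/1! = 0.329287
  p_II = e^(−2.8)·2.8^1/1! = 0.170268
  p_III = e^(−4.0)·4.0^1/1! = 0.0732626
  p_IV = e^(−4.3)·4.3^1/1! = 0.0583448
Multiply by the mixture weights:
  π_I·p_I = 0.08 × 0.329287 = 0.026343
  π_II·p_II = 0.29 × 0.170268 = 0.0493778
  π_III·p_III = 0.36 × 0.0732626 = 0.0263745
  π_IV·p_IV = 0.27 × 0.0583448 = 0.0157531
Marginal: 0.026343 + 0.0493778 + 0.0263745 + 0.0157531 = 0.117848
P(Mode IV | 1 goals) ≈ 0.134

0.134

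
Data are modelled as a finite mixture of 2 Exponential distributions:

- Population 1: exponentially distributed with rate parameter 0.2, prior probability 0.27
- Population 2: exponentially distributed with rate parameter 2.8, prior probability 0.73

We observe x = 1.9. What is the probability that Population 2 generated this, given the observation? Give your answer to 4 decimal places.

0.2131

The responsibility of component k is π_k f_k(x) divided by Σ_j π_j f_j(x).
Exponential densities:
  p_1 = 0.136772
  p_2 = 0.0136997
Unnormalised posteriors:
  π_1·p_1 = 0.27 × 0.136772 = 0.0369285
  π_2·p_2 = 0.73 × 0.0136997 = 0.0100008
Marginal: 0.0369285 + 0.0100008 = 0.0469293
Responsibility of Population 2: 0.0100008 / 0.0469293 ≈ 0.2131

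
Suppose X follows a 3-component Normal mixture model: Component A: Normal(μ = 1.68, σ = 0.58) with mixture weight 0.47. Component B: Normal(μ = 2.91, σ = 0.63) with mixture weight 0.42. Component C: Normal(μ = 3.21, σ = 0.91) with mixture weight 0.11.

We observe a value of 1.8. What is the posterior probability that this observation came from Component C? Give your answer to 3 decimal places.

0.037

The responsibility of component k is P(Z=k) f_k(x) divided by Σ_j P(Z=j) f_j(x).
Evaluate each component's likelihood at the observed value:
  p_A = 0.673266
  p_B = 0.134115
  p_C = 0.13199
Multiply by the mixture weights:
  P(Z=A)·p_A = 0.47 × 0.673266 = 0.316435
  P(Z=B)·p_B = 0.42 × 0.134115 = 0.0563283
  P(Z=C)·p_C = 0.11 × 0.13199 = 0.0145189
Denominator: 0.316435 + 0.0563283 + 0.0145189 = 0.387282
P(Component C | data) ≈ 0.037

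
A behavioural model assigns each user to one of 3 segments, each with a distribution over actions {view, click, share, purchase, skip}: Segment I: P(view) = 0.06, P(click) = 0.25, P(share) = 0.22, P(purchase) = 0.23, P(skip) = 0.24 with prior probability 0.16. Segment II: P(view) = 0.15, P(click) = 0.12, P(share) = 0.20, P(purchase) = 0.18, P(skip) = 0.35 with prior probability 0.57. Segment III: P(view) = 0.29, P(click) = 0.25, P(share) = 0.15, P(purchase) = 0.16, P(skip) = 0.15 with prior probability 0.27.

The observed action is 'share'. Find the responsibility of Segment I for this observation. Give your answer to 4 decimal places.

0.1856

The responsibility of component k is π_k f_k(x) divided by Σ_j π_j f_j(x).
Component likelihoods at x = 'share':
  f_I = P(share | comp) = 0.22
  f_II = P(share | comp) = 0.20
  f_III = P(share | comp) = 0.15
Prior × likelihood for each component:
  π_I·f_I = 0.16 × 0.22 = 0.0352
  π_II·f_II = 0.57 × 0.2 = 0.114
  π_III·f_III = 0.27 × 0.15 = 0.0405
Normaliser: 0.0352 + 0.114 + 0.0405 = 0.1897
So the posterior for Segment I is 0.0352 / 0.1897 ≈ 0.1856.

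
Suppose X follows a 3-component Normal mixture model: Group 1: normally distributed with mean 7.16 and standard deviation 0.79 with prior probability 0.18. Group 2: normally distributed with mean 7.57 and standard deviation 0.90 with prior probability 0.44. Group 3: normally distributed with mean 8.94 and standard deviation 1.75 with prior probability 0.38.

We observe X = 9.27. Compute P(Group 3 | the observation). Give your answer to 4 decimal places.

0.7066

Posterior ∝ prior × likelihood, so P(k | x) ∝ π_k f_k(x); normalise over all components.
Component likelihoods at x = 9.27:
  f_1 = 0.0142638
  f_2 = 0.0744574
  f_3 = 0.22395
Weight by the priors:
  π_1·f_1 = 0.18 × 0.0142638 = 0.00256748
  π_2·f_2 = 0.44 × 0.0744574 = 0.0327612
  π_3·f_3 = 0.38 × 0.22395 = 0.0851009
Normaliser: 0.00256748 + 0.0327612 + 0.0851009 = 0.12043
P(Group 3 | the observation) = 0.0851009 / 0.12043 ≈ 0.7066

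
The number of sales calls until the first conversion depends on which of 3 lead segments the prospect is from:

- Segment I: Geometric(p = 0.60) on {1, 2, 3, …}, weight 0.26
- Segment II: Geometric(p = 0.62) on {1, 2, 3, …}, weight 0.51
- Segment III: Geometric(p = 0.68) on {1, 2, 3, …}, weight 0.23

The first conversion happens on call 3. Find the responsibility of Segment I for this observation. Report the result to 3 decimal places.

P(component k | x) = w_k·f_k(x) / marginal(x), where marginal(x) = Σ_j w_j·f_j(x).
Geometric probabilities:
  L_I = 0.60·(1−0.60)^2 = 0.60·0.16 = 0.096
  L_II = 0.62·(1−0.62)^2 = 0.62·0.1444 = 0.089528
  L_III = 0.68·(1−0.68)^2 = 0.68·0.1024 = 0.069632
Unnormalised posteriors:
  w_I·L_I = 0.26 × 0.096 = 0.02496
  w_II·L_II = 0.51 × 0.089528 = 0.0456593
  w_III·L_III = 0.23 × 0.069632 = 0.0160154
Normaliser: 0.02496 + 0.0456593 + 0.0160154 = 0.0866346
P(Segment I | 3) ≈ 0.288

0.288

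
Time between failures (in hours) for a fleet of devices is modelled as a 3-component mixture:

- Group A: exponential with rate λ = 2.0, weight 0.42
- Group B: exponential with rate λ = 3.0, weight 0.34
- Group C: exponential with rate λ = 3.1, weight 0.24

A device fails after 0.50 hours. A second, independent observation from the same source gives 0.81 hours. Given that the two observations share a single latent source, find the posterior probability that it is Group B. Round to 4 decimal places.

Apply Bayes' rule: the posterior for each component is proportional to its prior times its likelihood at x.
Since both observations come from the same component, the likelihood for component k is f_k(x₁)·f_k(x₂).
  p_A = [2.0·e^(−2.0·0.50) = 2.0·e^(−1.0000) = 0.735759] × [0.395797] = 0.291211
  p_B = [3.0·e^(−3.0·0.50) = 3.0·e^(−1.5000) = 0.66939] × [0.26411] = 0.176793
  p_C = [3.1·e^(−3.1·0.50) = 3.1·e^(−1.5500) = 0.657969] × [0.25168] = 0.165597
Prior × likelihood for each component:
  w_A·p_A = 0.42 × 0.291211 = 0.122309
  w_B·p_B = 0.34 × 0.176793 = 0.0601096
  w_C·p_C = 0.24 × 0.165597 = 0.0397434
Evidence: 0.122309 + 0.0601096 + 0.0397434 = 0.222162
P(Group B | x₁, x₂) = 0.0601096 / 0.222162 ≈ 0.2706

0.2706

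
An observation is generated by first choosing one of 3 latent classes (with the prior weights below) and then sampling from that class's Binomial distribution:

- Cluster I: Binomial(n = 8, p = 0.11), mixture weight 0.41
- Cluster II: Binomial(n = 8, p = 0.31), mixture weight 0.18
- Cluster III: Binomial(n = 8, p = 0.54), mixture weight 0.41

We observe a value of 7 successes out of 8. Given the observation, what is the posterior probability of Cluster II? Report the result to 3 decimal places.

0.013

P(component k | x) = π_k·f_k(x) / marginal(x), where marginal(x) = Σ_j π_j·f_j(x).
Evaluate each component's likelihood at the observed value:
  f_I = C(8,7)·0.11^7·0.89^1 = 8·1.94872e-07·0.89 = 1.38749e-06
  f_II = C(8,7)·0.31^7·0.69^1 = 8·0.000275126·0.69 = 0.0015187
  f_III = C(8,7)·0.54^7·0.46^1 = 8·0.0133893·0.46 = 0.0492724
Weight by the priors:
  π_I·f_I = 0.41 × 1.38749e-06 = 5.68869e-07
  π_II·f_II = 0.18 × 0.0015187 = 0.000273365
  π_III·f_III = 0.41 × 0.0492724 = 0.0202017
Marginal: 5.68869e-07 + 0.000273365 + 0.0202017 = 0.0204756
So the posterior for Cluster II is 0.000273365 / 0.0204756 ≈ 0.013.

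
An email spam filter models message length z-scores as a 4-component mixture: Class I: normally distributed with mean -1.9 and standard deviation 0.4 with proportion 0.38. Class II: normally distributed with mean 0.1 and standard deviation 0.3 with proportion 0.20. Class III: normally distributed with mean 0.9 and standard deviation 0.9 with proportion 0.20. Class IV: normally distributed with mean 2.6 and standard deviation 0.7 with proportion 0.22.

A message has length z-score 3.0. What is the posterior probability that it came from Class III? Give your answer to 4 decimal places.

By Bayes' theorem, P(k | x) = P(Z=k) f_k(x) / Σ_j P(Z=j) f_j(x).
Evaluate each component's likelihood at the observed value:
  p_I = 2.58936e-33
  p_II = 6.8012e-21
  p_III = 0.0291354
  p_IV = 0.484068
Unnormalised posteriors:
  P(Z=I)·p_I = 0.38 × 2.58936e-33 = 9.83956e-34
  P(Z=II)·p_II = 0.20 × 6.8012e-21 = 1.36024e-21
  P(Z=III)·p_III = 0.20 × 0.0291354 = 0.00582709
  P(Z=IV)·p_IV = 0.22 × 0.484068 = 0.106495
Evidence: 9.83956e-34 + 1.36024e-21 + 0.00582709 + 0.106495 = 0.112322
So the posterior for Class III is 0.00582709 / 0.112322 ≈ 0.0519.

0.0519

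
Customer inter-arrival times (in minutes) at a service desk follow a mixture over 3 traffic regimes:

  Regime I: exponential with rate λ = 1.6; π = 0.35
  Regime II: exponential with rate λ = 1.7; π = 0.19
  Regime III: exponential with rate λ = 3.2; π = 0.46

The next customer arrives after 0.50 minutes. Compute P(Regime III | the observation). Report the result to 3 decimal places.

0.433

Apply Bayes' rule: the posterior for each component is proportional to its prior times its likelihood at x.
Exponential densities:
  f_I = 1.6·e^(−1.6·0.50) = 1.6·e^(−0.8000) = 0.718926
  f_II = 1.7·e^(−1.7·0.50) = 1.7·e^(−0.8500) = 0.726605
  f_III = 3.2·e^(−3.2·0.50) = 3.2·e^(−1.6000) = 0.646069
Weight by the priors:
  π_I·f_I = 0.35 × 0.718926 = 0.251624
  π_II·f_II = 0.19 × 0.726605 = 0.138055
  π_III·f_III = 0.46 × 0.646069 = 0.297192
Sum: 0.251624 + 0.138055 + 0.297192 = 0.686871
So the posterior for Regime III is 0.297192 / 0.686871 ≈ 0.433.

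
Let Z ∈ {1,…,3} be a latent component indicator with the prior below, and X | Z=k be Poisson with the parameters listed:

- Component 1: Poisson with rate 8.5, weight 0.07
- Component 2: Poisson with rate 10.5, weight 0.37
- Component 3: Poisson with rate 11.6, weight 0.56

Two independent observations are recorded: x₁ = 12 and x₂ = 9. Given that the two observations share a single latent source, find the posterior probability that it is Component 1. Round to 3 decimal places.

0.049

The responsibility of component k is w_k f_k(x) divided by Σ_j w_j f_j(x).
Since both observations come from the same component, the likelihood for component k is f_k(x₁)·f_k(x₂).
  L_1 = [e^(−8.5)·8.5^12/12! = 0.0604209] × [0.129869] = 0.00784678
  L_2 = [e^(−10.5)·10.5^12/12! = 0.103239] × [0.11772] = 0.0121532
  L_3 = [e^(−11.6)·11.6^12/12! = 0.113591] × [0.0960601] = 0.0109115
Weight by the priors:
  w_1·L_1 = 0.07 × 0.00784678 = 0.000549274
  w_2·L_2 = 0.37 × 0.0121532 = 0.00449669
  w_3·L_3 = 0.56 × 0.0109115 = 0.00611046
Denominator: 0.000549274 + 0.00449669 + 0.00611046 = 0.0111564
P(Component 1 | data) ≈ 0.049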